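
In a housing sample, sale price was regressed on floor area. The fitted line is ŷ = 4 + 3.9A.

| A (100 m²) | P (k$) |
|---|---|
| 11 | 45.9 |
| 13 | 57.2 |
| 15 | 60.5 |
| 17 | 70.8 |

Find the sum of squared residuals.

A=11: ŷ = 4 + 3.9·11 = 46.9; e = 45.9 − 46.9 = -1
A=13: ŷ = 4 + 3.9·13 = 54.7; e = 57.2 − 54.7 = 2.5
A=15: ŷ = 4 + 3.9·15 = 62.5; e = 60.5 − 62.5 = -2
A=17: ŷ = 4 + 3.9·17 = 70.3; e = 70.8 − 70.3 = 0.5
SSE = 1 + 6.25 + 4 + 0.25 = 11.5

SSE = 11.5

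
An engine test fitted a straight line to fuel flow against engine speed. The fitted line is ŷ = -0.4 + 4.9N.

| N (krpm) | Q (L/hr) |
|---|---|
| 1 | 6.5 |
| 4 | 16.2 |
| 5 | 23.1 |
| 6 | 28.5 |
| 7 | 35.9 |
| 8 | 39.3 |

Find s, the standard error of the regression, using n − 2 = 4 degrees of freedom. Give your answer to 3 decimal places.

s = 2.151

N=1: ŷ = -0.4 + 4.9·1 = 4.5; r = 6.5 − 4.5 = 2
N=4: ŷ = -0.4 + 4.9·4 = 19.2; r = 16.2 − 19.2 = -3
N=5: ŷ = -0.4 + 4.9·5 = 24.1; r = 23.1 − 24.1 = -1
N=6: ŷ = -0.4 + 4.9·6 = 29; r = 28.5 − 29 = -0.5
N=7: ŷ = -0.4 + 4.9·7 = 33.9; r = 35.9 − 33.9 = 2
N=8: ŷ = -0.4 + 4.9·8 = 38.8; r = 39.3 − 38.8 = 0.5
SSE = 4 + 9 + 1 + 0.25 + 4 + 0.25 = 18.5
s = √(18.5/4) = √4.625 ≈ 2.151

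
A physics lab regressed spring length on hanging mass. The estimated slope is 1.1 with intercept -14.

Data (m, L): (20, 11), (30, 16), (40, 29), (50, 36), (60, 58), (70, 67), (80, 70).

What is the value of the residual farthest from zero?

m=20: ŷ = -14 + 1.1·20 = 8; e = 11 − 8 = 3
m=30: ŷ = -14 + 1.1·30 = 19; e = 16 − 19 = -3
m=40: ŷ = -14 + 1.1·40 = 30; e = 29 − 30 = -1
m=50: ŷ = -14 + 1.1·50 = 41; e = 36 − 41 = -5
m=60: ŷ = -14 + 1.1·60 = 52; e = 58 − 52 = 6
m=70: ŷ = -14 + 1.1·70 = 63; e = 67 − 63 = 4
m=80: ŷ = -14 + 1.1·80 = 74; e = 70 − 74 = -4
Largest |e| is 6 at m = 60, residual 6.

e = 6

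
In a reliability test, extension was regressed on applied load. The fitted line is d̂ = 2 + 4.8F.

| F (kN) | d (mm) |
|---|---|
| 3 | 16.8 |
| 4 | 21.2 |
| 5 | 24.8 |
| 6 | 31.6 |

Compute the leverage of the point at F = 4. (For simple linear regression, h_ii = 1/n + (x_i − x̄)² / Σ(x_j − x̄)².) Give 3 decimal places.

h = 0.300

F̄ = (3 + 4 + 5 + 6)/4 = 4.5
Σ(F − F̄)² = 2.25 + 0.25 + 0.25 + 2.25 = 5
h = 1/4 + (-0.5)²/5 = 0.25 + 0.05 = 0.300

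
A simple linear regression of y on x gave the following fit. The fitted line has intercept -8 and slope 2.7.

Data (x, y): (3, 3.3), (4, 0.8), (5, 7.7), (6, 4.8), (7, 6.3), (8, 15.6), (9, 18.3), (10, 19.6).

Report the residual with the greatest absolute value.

r = -4.6

x=3: ŷ = -8 + 2.7·3 = 0.1; r = 3.3 − 0.1 = 3.2
x=4: ŷ = -8 + 2.7·4 = 2.8; r = 0.8 − 2.8 = -2
x=5: ŷ = -8 + 2.7·5 = 5.5; r = 7.7 − 5.5 = 2.2
x=6: ŷ = -8 + 2.7·6 = 8.2; r = 4.8 − 8.2 = -3.4
x=7: ŷ = -8 + 2.7·7 = 10.9; r = 6.3 − 10.9 = -4.6
x=8: ŷ = -8 + 2.7·8 = 13.6; r = 15.6 − 13.6 = 2
x=9: ŷ = -8 + 2.7·9 = 16.3; r = 18.3 − 16.3 = 2
x=10: ŷ = -8 + 2.7·10 = 19; r = 19.6 − 19 = 0.6
Largest |r| is 4.6 at x = 7, residual -4.6.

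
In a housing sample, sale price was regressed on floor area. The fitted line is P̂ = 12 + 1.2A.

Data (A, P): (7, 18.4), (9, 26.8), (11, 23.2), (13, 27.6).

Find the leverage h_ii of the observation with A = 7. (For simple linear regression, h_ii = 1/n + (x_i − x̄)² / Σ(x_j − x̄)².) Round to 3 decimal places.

Ā = (7 + 9 + 11 + 13)/4 = 10
Σ(A − Ā)² = 9 + 1 + 1 + 9 = 20
h = 1/4 + (-3)²/20 = 0.25 + 0.45 = 0.700

h = 0.700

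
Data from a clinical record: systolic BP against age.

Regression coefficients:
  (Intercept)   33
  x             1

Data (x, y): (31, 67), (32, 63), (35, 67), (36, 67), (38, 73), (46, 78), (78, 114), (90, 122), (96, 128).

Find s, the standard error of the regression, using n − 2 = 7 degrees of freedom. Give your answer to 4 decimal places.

s = 2.2039

x=31: ŷ = 33 + 31 = 64; r = 67 − 64 = 3
x=32: ŷ = 33 + 32 = 65; r = 63 − 65 = -2
x=35: ŷ = 33 + 35 = 68; r = 67 − 68 = -1
x=36: ŷ = 33 + 36 = 69; r = 67 − 69 = -2
x=38: ŷ = 33 + 38 = 71; r = 73 − 71 = 2
x=46: ŷ = 33 + 46 = 79; r = 78 − 79 = -1
x=78: ŷ = 33 + 78 = 111; r = 114 − 111 = 3
x=90: ŷ = 33 + 90 = 123; r = 122 − 123 = -1
x=96: ŷ = 33 + 96 = 129; r = 128 − 129 = -1
SSE = 9 + 4 + 1 + 4 + 4 + 1 + 9 + 1 + 1 = 34
s = √(34/7) = √4.85714 ≈ 2.2039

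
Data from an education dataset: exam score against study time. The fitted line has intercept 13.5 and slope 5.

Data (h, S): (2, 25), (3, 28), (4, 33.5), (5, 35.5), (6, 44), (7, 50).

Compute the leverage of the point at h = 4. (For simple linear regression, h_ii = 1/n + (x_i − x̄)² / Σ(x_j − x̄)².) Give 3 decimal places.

h = 0.181

h̄ = (2 + 3 + 4 + 5 + 6 + 7)/6 = 4.5
Σ(h − h̄)² = 6.25 + 2.25 + 0.25 + 0.25 + 2.25 + 6.25 = 17.5
h = 1/6 + (-0.5)²/17.5 = 0.166667 + 0.0142857 = 0.181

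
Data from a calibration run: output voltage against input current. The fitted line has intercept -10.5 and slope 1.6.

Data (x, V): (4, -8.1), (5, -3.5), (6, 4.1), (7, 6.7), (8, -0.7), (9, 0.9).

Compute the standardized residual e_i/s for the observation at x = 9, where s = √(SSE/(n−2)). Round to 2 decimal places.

x=4: V̂ = -10.5 + 1.6·4 = -4.1; e = -8.1 − (-4.1) = -4
x=5: V̂ = -10.5 + 1.6·5 = -2.5; e = -3.5 − (-2.5) = -1
x=6: V̂ = -10.5 + 1.6·6 = -0.9; e = 4.1 − (-0.9) = 5
x=7: V̂ = -10.5 + 1.6·7 = 0.7; e = 6.7 − 0.7 = 6
x=8: V̂ = -10.5 + 1.6·8 = 2.3; e = -0.7 − 2.3 = -3
x=9: V̂ = -10.5 + 1.6·9 = 3.9; e = 0.9 − 3.9 = -3
SSE = 16 + 1 + 25 + 36 + 9 + 9 = 96
s = √(96/4) = 4.89898
e/s = -3 / 4.89898 = -0.61

-0.61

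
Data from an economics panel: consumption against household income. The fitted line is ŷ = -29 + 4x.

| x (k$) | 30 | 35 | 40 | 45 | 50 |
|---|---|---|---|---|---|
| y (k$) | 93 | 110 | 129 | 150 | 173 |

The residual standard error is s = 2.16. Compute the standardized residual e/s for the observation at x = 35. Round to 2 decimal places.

ŷ = -29 + 4·35 = 111
e = 110 − 111 = -1
e/s = -1 / 2.16 = -0.46

-0.46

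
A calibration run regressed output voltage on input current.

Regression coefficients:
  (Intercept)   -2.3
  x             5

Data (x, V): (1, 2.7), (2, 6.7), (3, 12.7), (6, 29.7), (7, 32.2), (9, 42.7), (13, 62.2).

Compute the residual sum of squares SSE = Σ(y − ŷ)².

SSE = 5.5

x=1: ŷ = -2.3 + 5·1 = 2.7; e = 2.7 − 2.7 = 0
x=2: ŷ = -2.3 + 5·2 = 7.7; e = 6.7 − 7.7 = -1
x=3: ŷ = -2.3 + 5·3 = 12.7; e = 12.7 − 12.7 = 0
x=6: ŷ = -2.3 + 5·6 = 27.7; e = 29.7 − 27.7 = 2
x=7: ŷ = -2.3 + 5·7 = 32.7; e = 32.2 − 32.7 = -0.5
x=9: ŷ = -2.3 + 5·9 = 42.7; e = 42.7 − 42.7 = 0
x=13: ŷ = -2.3 + 5·13 = 62.7; e = 62.2 − 62.7 = -0.5
SSE = 0 + 1 + 0 + 4 + 0.25 + 0 + 0.25 = 5.5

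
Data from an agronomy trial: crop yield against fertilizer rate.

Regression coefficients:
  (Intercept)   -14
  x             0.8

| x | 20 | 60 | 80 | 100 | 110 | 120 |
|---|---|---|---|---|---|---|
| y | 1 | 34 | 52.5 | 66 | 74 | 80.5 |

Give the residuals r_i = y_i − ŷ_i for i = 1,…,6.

x=20: ŷ = -14 + 0.8·20 = 2; r = 1 − 2 = -1
x=60: ŷ = -14 + 0.8·60 = 34; r = 34 − 34 = 0
x=80: ŷ = -14 + 0.8·80 = 50; r = 52.5 − 50 = 2.5
x=100: ŷ = -14 + 0.8·100 = 66; r = 66 − 66 = 0
x=110: ŷ = -14 + 0.8·110 = 74; r = 74 − 74 = 0
x=120: ŷ = -14 + 0.8·120 = 82; r = 80.5 − 82 = -1.5

-1, 0, 2.5, 0, 0, -1.5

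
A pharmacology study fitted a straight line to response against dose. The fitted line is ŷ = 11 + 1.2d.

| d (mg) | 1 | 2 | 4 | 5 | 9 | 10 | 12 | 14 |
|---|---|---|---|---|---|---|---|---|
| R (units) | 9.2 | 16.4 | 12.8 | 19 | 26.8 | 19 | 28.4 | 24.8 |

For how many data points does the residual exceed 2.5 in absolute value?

d=1: ŷ = 11 + 1.2·1 = 12.2; e = 9.2 − 12.2 = -3
d=2: ŷ = 11 + 1.2·2 = 13.4; e = 16.4 − 13.4 = 3
d=4: ŷ = 11 + 1.2·4 = 15.8; e = 12.8 − 15.8 = -3
d=5: ŷ = 11 + 1.2·5 = 17; e = 19 − 17 = 2
d=9: ŷ = 11 + 1.2·9 = 21.8; e = 26.8 − 21.8 = 5
d=10: ŷ = 11 + 1.2·10 = 23; e = 19 − 23 = -4
d=12: ŷ = 11 + 1.2·12 = 25.4; e = 28.4 − 25.4 = 3
d=14: ŷ = 11 + 1.2·14 = 27.8; e = 24.8 − 27.8 = -3
|e| > 2.5: d=1 (|e|=3), d=2 (|e|=3), d=4 (|e|=3), d=9 (|e|=5), d=10 (|e|=4), d=12 (|e|=3), d=14 (|e|=3) → 7

7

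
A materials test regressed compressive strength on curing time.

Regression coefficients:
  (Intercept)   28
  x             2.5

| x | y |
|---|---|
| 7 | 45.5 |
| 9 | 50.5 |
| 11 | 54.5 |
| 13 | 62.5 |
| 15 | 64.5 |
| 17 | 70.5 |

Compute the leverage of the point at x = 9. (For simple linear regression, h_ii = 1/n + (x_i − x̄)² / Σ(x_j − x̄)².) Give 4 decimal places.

h = 0.2952

x̄ = (7 + 9 + 11 + 13 + 15 + 17)/6 = 12
Σ(x − x̄)² = 25 + 9 + 1 + 1 + 9 + 25 = 70
h = 1/6 + (-3)²/70 = 0.166667 + 0.128571 = 0.2952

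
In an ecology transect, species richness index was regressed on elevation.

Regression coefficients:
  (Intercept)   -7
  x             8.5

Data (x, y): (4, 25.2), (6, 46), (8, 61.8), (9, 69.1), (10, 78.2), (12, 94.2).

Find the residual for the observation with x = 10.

r = 0.2

ŷ = -7 + 8.5·10 = 78
r = 78.2 − 78 = 0.2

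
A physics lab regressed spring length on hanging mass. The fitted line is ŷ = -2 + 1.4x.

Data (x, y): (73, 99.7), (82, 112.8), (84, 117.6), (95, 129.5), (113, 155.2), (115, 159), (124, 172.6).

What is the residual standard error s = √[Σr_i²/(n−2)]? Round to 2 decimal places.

s = 1.30

x=73: ŷ = -2 + 1.4·73 = 100.2; r = 99.7 − 100.2 = -0.5
x=82: ŷ = -2 + 1.4·82 = 112.8; r = 112.8 − 112.8 = 0
x=84: ŷ = -2 + 1.4·84 = 115.6; r = 117.6 − 115.6 = 2
x=95: ŷ = -2 + 1.4·95 = 131; r = 129.5 − 131 = -1.5
x=113: ŷ = -2 + 1.4·113 = 156.2; r = 155.2 − 156.2 = -1
x=115: ŷ = -2 + 1.4·115 = 159; r = 159 − 159 = 0
x=124: ŷ = -2 + 1.4·124 = 171.6; r = 172.6 − 171.6 = 1
SSE = 0.25 + 0 + 4 + 2.25 + 1 + 0 + 1 = 8.5
s = √(8.5/5) = √1.7 ≈ 1.30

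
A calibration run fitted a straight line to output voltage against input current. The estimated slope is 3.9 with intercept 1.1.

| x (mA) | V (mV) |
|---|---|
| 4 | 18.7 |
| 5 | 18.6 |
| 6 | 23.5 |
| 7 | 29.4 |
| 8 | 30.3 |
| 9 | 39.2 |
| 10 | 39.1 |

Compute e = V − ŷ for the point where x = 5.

ŷ = 1.1 + 3.9·5 = 20.6
e = 18.6 − 20.6 = -2

e = -2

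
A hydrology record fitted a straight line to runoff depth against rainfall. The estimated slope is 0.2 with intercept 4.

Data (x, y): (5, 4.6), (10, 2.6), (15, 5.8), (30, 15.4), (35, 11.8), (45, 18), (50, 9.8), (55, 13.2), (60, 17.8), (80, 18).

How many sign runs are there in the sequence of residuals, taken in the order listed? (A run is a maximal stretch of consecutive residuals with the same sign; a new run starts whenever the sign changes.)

5 runs

x=5: ŷ = 4 + 0.2·5 = 5; r = 4.6 − 5 = -0.4
x=10: ŷ = 4 + 0.2·10 = 6; r = 2.6 − 6 = -3.4
x=15: ŷ = 4 + 0.2·15 = 7; r = 5.8 − 7 = -1.2
x=30: ŷ = 4 + 0.2·30 = 10; r = 15.4 − 10 = 5.4
x=35: ŷ = 4 + 0.2·35 = 11; r = 11.8 − 11 = 0.8
x=45: ŷ = 4 + 0.2·45 = 13; r = 18 − 13 = 5
x=50: ŷ = 4 + 0.2·50 = 14; r = 9.8 − 14 = -4.2
x=55: ŷ = 4 + 0.2·55 = 15; r = 13.2 − 15 = -1.8
x=60: ŷ = 4 + 0.2·60 = 16; r = 17.8 − 16 = 1.8
x=80: ŷ = 4 + 0.2·80 = 20; r = 18 − 20 = -2
Signs: − − − + + + − − + −
Runs: −×3, +×3, −×2, +×1, −×1 → 5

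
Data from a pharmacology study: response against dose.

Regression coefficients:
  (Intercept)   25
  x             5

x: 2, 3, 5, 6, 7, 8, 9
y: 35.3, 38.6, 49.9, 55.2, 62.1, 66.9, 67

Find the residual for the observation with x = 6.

ŷ = 25 + 5·6 = 55
e = 55.2 − 55 = 0.2

e = 0.2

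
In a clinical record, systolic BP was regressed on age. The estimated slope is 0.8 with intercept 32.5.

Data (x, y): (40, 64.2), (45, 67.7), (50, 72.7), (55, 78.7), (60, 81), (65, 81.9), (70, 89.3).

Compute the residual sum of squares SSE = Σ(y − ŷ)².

x=40: ŷ = 32.5 + 0.8·40 = 64.5; r = 64.2 − 64.5 = -0.3
x=45: ŷ = 32.5 + 0.8·45 = 68.5; r = 67.7 − 68.5 = -0.8
x=50: ŷ = 32.5 + 0.8·50 = 72.5; r = 72.7 − 72.5 = 0.2
x=55: ŷ = 32.5 + 0.8·55 = 76.5; r = 78.7 − 76.5 = 2.2
x=60: ŷ = 32.5 + 0.8·60 = 80.5; r = 81 − 80.5 = 0.5
x=65: ŷ = 32.5 + 0.8·65 = 84.5; r = 81.9 − 84.5 = -2.6
x=70: ŷ = 32.5 + 0.8·70 = 88.5; r = 89.3 − 88.5 = 0.8
SSE = 0.09 + 0.64 + 0.04 + 4.84 + 0.25 + 6.76 + 0.64 = 13.26

SSE = 13.26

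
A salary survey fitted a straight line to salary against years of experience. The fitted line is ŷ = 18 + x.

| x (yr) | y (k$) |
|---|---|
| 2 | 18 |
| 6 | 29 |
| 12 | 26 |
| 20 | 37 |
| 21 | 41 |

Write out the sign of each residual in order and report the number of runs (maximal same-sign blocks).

4 runs

x=2: ŷ = 18 + 2 = 20; r = 18 − 20 = -2
x=6: ŷ = 18 + 6 = 24; r = 29 − 24 = 5
x=12: ŷ = 18 + 12 = 30; r = 26 − 30 = -4
x=20: ŷ = 18 + 20 = 38; r = 37 − 38 = -1
x=21: ŷ = 18 + 21 = 39; r = 41 − 39 = 2
Signs: − + − − +
Runs: −×1, +×1, −×2, +×1 → 4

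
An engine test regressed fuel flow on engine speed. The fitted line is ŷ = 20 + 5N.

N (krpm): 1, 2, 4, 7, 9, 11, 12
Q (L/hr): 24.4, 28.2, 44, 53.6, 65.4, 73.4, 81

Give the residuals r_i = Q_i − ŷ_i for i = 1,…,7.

-0.6, -1.8, 4, -1.4, 0.4, -1.6, 1

N=1: ŷ = 20 + 5·1 = 25; r = 24.4 − 25 = -0.6
N=2: ŷ = 20 + 5·2 = 30; r = 28.2 − 30 = -1.8
N=4: ŷ = 20 + 5·4 = 40; r = 44 − 40 = 4
N=7: ŷ = 20 + 5·7 = 55; r = 53.6 − 55 = -1.4
N=9: ŷ = 20 + 5·9 = 65; r = 65.4 − 65 = 0.4
N=11: ŷ = 20 + 5·11 = 75; r = 73.4 − 75 = -1.6
N=12: ŷ = 20 + 5·12 = 80; r = 81 − 80 = 1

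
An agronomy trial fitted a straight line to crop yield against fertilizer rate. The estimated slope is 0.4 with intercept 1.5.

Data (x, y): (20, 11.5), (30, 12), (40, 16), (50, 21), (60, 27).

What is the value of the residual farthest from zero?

e = 2

x=20: ŷ = 1.5 + 0.4·20 = 9.5; e = 11.5 − 9.5 = 2
x=30: ŷ = 1.5 + 0.4·30 = 13.5; e = 12 − 13.5 = -1.5
x=40: ŷ = 1.5 + 0.4·40 = 17.5; e = 16 − 17.5 = -1.5
x=50: ŷ = 1.5 + 0.4·50 = 21.5; e = 21 − 21.5 = -0.5
x=60: ŷ = 1.5 + 0.4·60 = 25.5; e = 27 − 25.5 = 1.5
Largest |e| is 2 at x = 20, residual 2.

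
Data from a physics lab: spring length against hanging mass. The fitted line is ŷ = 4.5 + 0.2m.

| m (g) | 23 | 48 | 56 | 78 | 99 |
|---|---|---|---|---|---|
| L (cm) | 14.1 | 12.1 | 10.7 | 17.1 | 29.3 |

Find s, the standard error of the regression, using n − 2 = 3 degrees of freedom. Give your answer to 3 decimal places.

m=23: ŷ = 4.5 + 0.2·23 = 9.1; r = 14.1 − 9.1 = 5
m=48: ŷ = 4.5 + 0.2·48 = 14.1; r = 12.1 − 14.1 = -2
m=56: ŷ = 4.5 + 0.2·56 = 15.7; r = 10.7 − 15.7 = -5
m=78: ŷ = 4.5 + 0.2·78 = 20.1; r = 17.1 − 20.1 = -3
m=99: ŷ = 4.5 + 0.2·99 = 24.3; r = 29.3 − 24.3 = 5
SSE = 25 + 4 + 25 + 9 + 25 = 88
s = √(88/3) = √29.3333 ≈ 5.416

s = 5.416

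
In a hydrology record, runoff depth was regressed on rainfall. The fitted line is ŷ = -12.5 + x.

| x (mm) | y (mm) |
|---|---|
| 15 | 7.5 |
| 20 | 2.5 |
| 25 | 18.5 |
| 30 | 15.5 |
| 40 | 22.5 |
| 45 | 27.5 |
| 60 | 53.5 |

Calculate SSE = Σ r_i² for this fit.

x=15: ŷ = -12.5 + 15 = 2.5; r = 7.5 − 2.5 = 5
x=20: ŷ = -12.5 + 20 = 7.5; r = 2.5 − 7.5 = -5
x=25: ŷ = -12.5 + 25 = 12.5; r = 18.5 − 12.5 = 6
x=30: ŷ = -12.5 + 30 = 17.5; r = 15.5 − 17.5 = -2
x=40: ŷ = -12.5 + 40 = 27.5; r = 22.5 − 27.5 = -5
x=45: ŷ = -12.5 + 45 = 32.5; r = 27.5 − 32.5 = -5
x=60: ŷ = -12.5 + 60 = 47.5; r = 53.5 − 47.5 = 6
SSE = 25 + 25 + 36 + 4 + 25 + 25 + 36 = 176

SSE = 176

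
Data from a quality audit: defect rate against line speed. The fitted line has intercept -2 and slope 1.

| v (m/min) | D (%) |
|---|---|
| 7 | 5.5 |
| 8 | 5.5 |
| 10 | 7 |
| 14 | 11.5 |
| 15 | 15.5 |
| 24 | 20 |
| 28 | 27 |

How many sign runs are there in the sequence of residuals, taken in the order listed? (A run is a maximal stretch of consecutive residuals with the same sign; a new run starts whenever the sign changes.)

v=7: ŷ = -2 + 7 = 5; e = 5.5 − 5 = 0.5
v=8: ŷ = -2 + 8 = 6; e = 5.5 − 6 = -0.5
v=10: ŷ = -2 + 10 = 8; e = 7 − 8 = -1
v=14: ŷ = -2 + 14 = 12; e = 11.5 − 12 = -0.5
v=15: ŷ = -2 + 15 = 13; e = 15.5 − 13 = 2.5
v=24: ŷ = -2 + 24 = 22; e = 20 − 22 = -2
v=28: ŷ = -2 + 28 = 26; e = 27 − 26 = 1
Signs: + − − − + − +
Runs: +×1, −×3, +×1, −×1, +×1 → 5

5 runs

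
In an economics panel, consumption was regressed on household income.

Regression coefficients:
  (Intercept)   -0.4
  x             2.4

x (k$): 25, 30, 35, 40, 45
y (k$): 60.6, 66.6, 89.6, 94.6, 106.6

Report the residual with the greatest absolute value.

e = 6

x=25: ŷ = -0.4 + 2.4·25 = 59.6; e = 60.6 − 59.6 = 1
x=30: ŷ = -0.4 + 2.4·30 = 71.6; e = 66.6 − 71.6 = -5
x=35: ŷ = -0.4 + 2.4·35 = 83.6; e = 89.6 − 83.6 = 6
x=40: ŷ = -0.4 + 2.4·40 = 95.6; e = 94.6 − 95.6 = -1
x=45: ŷ = -0.4 + 2.4·45 = 107.6; e = 106.6 − 107.6 = -1
Largest |e| is 6 at x = 35, residual 6.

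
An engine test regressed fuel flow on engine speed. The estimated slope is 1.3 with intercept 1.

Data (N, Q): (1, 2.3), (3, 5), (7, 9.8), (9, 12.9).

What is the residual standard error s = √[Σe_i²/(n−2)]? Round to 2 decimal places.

N=1: Q̂ = 1 + 1.3·1 = 2.3; e = 2.3 − 2.3 = 0
N=3: Q̂ = 1 + 1.3·3 = 4.9; e = 5 − 4.9 = 0.1
N=7: Q̂ = 1 + 1.3·7 = 10.1; e = 9.8 − 10.1 = -0.3
N=9: Q̂ = 1 + 1.3·9 = 12.7; e = 12.9 − 12.7 = 0.2
SSE = 0 + 0.01 + 0.09 + 0.04 = 0.14
s = √(0.14/2) = √0.07 ≈ 0.26

s = 0.26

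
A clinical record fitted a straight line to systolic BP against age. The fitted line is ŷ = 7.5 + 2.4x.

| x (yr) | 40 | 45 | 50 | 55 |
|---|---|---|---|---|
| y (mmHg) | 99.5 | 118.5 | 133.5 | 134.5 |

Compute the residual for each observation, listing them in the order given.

-4, 3, 6, -5

x=40: ŷ = 7.5 + 2.4·40 = 103.5; e = 99.5 − 103.5 = -4
x=45: ŷ = 7.5 + 2.4·45 = 115.5; e = 118.5 − 115.5 = 3
x=50: ŷ = 7.5 + 2.4·50 = 127.5; e = 133.5 − 127.5 = 6
x=55: ŷ = 7.5 + 2.4·55 = 139.5; e = 134.5 − 139.5 = -5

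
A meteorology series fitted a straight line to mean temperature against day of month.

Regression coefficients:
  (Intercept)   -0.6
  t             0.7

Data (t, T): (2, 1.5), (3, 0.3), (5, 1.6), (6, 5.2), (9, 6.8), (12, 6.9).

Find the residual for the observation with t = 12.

ŷ = -0.6 + 0.7·12 = 7.8
r = 6.9 − 7.8 = -0.9

r = -0.9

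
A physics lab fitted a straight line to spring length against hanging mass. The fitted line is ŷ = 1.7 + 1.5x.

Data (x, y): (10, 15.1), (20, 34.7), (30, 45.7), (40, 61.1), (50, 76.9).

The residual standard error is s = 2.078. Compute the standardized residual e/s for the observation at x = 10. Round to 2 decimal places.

ŷ = 1.7 + 1.5·10 = 16.7
e = 15.1 − 16.7 = -1.6
e/s = -1.6 / 2.078 = -0.77

-0.77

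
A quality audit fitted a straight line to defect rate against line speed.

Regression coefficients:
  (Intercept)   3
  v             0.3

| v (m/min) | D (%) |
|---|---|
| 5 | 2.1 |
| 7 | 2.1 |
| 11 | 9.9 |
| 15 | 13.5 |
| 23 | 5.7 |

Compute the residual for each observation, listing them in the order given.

v=5: ŷ = 3 + 0.3·5 = 4.5; e = 2.1 − 4.5 = -2.4
v=7: ŷ = 3 + 0.3·7 = 5.1; e = 2.1 − 5.1 = -3
v=11: ŷ = 3 + 0.3·11 = 6.3; e = 9.9 − 6.3 = 3.6
v=15: ŷ = 3 + 0.3·15 = 7.5; e = 13.5 − 7.5 = 6
v=23: ŷ = 3 + 0.3·23 = 9.9; e = 5.7 − 9.9 = -4.2

-2.4, -3, 3.6, 6, -4.2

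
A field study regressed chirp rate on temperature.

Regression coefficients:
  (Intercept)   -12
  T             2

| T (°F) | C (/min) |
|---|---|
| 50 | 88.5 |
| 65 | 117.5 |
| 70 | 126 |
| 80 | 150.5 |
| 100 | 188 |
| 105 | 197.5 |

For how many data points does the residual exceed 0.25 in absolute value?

T=50: Ĉ = -12 + 2·50 = 88; r = 88.5 − 88 = 0.5
T=65: Ĉ = -12 + 2·65 = 118; r = 117.5 − 118 = -0.5
T=70: Ĉ = -12 + 2·70 = 128; r = 126 − 128 = -2
T=80: Ĉ = -12 + 2·80 = 148; r = 150.5 − 148 = 2.5
T=100: Ĉ = -12 + 2·100 = 188; r = 188 − 188 = 0
T=105: Ĉ = -12 + 2·105 = 198; r = 197.5 − 198 = -0.5
|r| > 0.25: T=50 (|r|=0.5), T=65 (|r|=0.5), T=70 (|r|=2), T=80 (|r|=2.5), T=105 (|r|=0.5) → 5

5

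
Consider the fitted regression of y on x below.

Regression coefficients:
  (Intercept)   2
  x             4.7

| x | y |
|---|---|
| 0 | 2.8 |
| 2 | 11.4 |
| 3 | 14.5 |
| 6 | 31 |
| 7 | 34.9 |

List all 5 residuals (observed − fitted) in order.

x=0: ŷ = 2 + 4.7·0 = 2; r = 2.8 − 2 = 0.8
x=2: ŷ = 2 + 4.7·2 = 11.4; r = 11.4 − 11.4 = 0
x=3: ŷ = 2 + 4.7·3 = 16.1; r = 14.5 − 16.1 = -1.6
x=6: ŷ = 2 + 4.7·6 = 30.2; r = 31 − 30.2 = 0.8
x=7: ŷ = 2 + 4.7·7 = 34.9; r = 34.9 − 34.9 = 0

0.8, 0, -1.6, 0.8, 0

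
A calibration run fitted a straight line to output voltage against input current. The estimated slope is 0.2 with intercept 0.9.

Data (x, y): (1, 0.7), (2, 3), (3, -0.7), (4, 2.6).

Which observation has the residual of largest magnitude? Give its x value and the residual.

x=1: ŷ = 0.9 + 0.2·1 = 1.1; r = 0.7 − 1.1 = -0.4
x=2: ŷ = 0.9 + 0.2·2 = 1.3; r = 3 − 1.3 = 1.7
x=3: ŷ = 0.9 + 0.2·3 = 1.5; r = -0.7 − 1.5 = -2.2
x=4: ŷ = 0.9 + 0.2·4 = 1.7; r = 2.6 − 1.7 = 0.9
Largest |r| is 2.2 at x = 3, residual -2.2.

x = 3, r = -2.2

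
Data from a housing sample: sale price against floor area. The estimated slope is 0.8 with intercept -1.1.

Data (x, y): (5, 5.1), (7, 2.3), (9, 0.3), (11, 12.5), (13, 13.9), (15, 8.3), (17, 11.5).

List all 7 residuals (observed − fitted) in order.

x=5: ŷ = -1.1 + 0.8·5 = 2.9; e = 5.1 − 2.9 = 2.2
x=7: ŷ = -1.1 + 0.8·7 = 4.5; e = 2.3 − 4.5 = -2.2
x=9: ŷ = -1.1 + 0.8·9 = 6.1; e = 0.3 − 6.1 = -5.8
x=11: ŷ = -1.1 + 0.8·11 = 7.7; e = 12.5 − 7.7 = 4.8
x=13: ŷ = -1.1 + 0.8·13 = 9.3; e = 13.9 − 9.3 = 4.6
x=15: ŷ = -1.1 + 0.8·15 = 10.9; e = 8.3 − 10.9 = -2.6
x=17: ŷ = -1.1 + 0.8·17 = 12.5; e = 11.5 − 12.5 = -1

2.2, -2.2, -5.8, 4.8, 4.6, -2.6, -1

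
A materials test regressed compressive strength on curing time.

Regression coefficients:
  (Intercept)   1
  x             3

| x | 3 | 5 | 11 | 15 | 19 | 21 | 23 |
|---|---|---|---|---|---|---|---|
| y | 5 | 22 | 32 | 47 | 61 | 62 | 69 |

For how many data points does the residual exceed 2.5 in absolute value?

x=3: ŷ = 1 + 3·3 = 10; r = 5 − 10 = -5
x=5: ŷ = 1 + 3·5 = 16; r = 22 − 16 = 6
x=11: ŷ = 1 + 3·11 = 34; r = 32 − 34 = -2
x=15: ŷ = 1 + 3·15 = 46; r = 47 − 46 = 1
x=19: ŷ = 1 + 3·19 = 58; r = 61 − 58 = 3
x=21: ŷ = 1 + 3·21 = 64; r = 62 − 64 = -2
x=23: ŷ = 1 + 3·23 = 70; r = 69 − 70 = -1
|r| > 2.5: x=3 (|r|=5), x=5 (|r|=6), x=19 (|r|=3) → 3

3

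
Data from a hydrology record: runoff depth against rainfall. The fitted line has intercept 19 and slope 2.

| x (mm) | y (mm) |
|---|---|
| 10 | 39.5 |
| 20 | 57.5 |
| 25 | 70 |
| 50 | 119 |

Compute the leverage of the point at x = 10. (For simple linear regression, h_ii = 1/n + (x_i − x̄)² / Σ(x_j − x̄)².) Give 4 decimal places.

x̄ = (10 + 20 + 25 + 50)/4 = 26.25
Σ(x − x̄)² = 264.062 + 39.0625 + 1.5625 + 564.062 = 868.75
h = 1/4 + (-16.25)²/868.75 = 0.25 + 0.303957 = 0.5540

h = 0.5540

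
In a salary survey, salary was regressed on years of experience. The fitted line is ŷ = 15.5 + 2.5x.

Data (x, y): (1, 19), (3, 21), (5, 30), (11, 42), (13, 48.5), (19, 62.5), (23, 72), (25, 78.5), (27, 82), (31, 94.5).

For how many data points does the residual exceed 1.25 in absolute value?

3

x=1: ŷ = 15.5 + 2.5·1 = 18; r = 19 − 18 = 1
x=3: ŷ = 15.5 + 2.5·3 = 23; r = 21 − 23 = -2
x=5: ŷ = 15.5 + 2.5·5 = 28; r = 30 − 28 = 2
x=11: ŷ = 15.5 + 2.5·11 = 43; r = 42 − 43 = -1
x=13: ŷ = 15.5 + 2.5·13 = 48; r = 48.5 − 48 = 0.5
x=19: ŷ = 15.5 + 2.5·19 = 63; r = 62.5 − 63 = -0.5
x=23: ŷ = 15.5 + 2.5·23 = 73; r = 72 − 73 = -1
x=25: ŷ = 15.5 + 2.5·25 = 78; r = 78.5 − 78 = 0.5
x=27: ŷ = 15.5 + 2.5·27 = 83; r = 82 − 83 = -1
x=31: ŷ = 15.5 + 2.5·31 = 93; r = 94.5 − 93 = 1.5
|r| > 1.25: x=3 (|r|=2), x=5 (|r|=2), x=31 (|r|=1.5) → 3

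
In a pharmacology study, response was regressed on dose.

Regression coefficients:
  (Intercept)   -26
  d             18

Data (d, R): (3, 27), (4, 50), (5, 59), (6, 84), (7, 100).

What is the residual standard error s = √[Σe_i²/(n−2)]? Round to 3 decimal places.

s = 3.916

d=3: R̂ = -26 + 18·3 = 28; e = 27 − 28 = -1
d=4: R̂ = -26 + 18·4 = 46; e = 50 − 46 = 4
d=5: R̂ = -26 + 18·5 = 64; e = 59 − 64 = -5
d=6: R̂ = -26 + 18·6 = 82; e = 84 − 82 = 2
d=7: R̂ = -26 + 18·7 = 100; e = 100 − 100 = 0
SSE = 1 + 16 + 25 + 4 + 0 = 46
s = √(46/3) = √15.3333 ≈ 3.916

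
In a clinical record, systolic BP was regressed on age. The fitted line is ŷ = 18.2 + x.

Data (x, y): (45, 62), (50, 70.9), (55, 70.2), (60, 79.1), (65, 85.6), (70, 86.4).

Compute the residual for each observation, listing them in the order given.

x=45: ŷ = 18.2 + 45 = 63.2; e = 62 − 63.2 = -1.2
x=50: ŷ = 18.2 + 50 = 68.2; e = 70.9 − 68.2 = 2.7
x=55: ŷ = 18.2 + 55 = 73.2; e = 70.2 − 73.2 = -3
x=60: ŷ = 18.2 + 60 = 78.2; e = 79.1 − 78.2 = 0.9
x=65: ŷ = 18.2 + 65 = 83.2; e = 85.6 − 83.2 = 2.4
x=70: ŷ = 18.2 + 70 = 88.2; e = 86.4 − 88.2 = -1.8

-1.2, 2.7, -3, 0.9, 2.4, -1.8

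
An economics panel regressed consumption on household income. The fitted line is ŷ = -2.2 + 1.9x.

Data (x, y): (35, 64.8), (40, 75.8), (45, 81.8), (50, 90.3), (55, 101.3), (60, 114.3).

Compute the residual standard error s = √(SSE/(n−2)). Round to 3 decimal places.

s = 2.236

x=35: ŷ = -2.2 + 1.9·35 = 64.3; e = 64.8 − 64.3 = 0.5
x=40: ŷ = -2.2 + 1.9·40 = 73.8; e = 75.8 − 73.8 = 2
x=45: ŷ = -2.2 + 1.9·45 = 83.3; e = 81.8 − 83.3 = -1.5
x=50: ŷ = -2.2 + 1.9·50 = 92.8; e = 90.3 − 92.8 = -2.5
x=55: ŷ = -2.2 + 1.9·55 = 102.3; e = 101.3 − 102.3 = -1
x=60: ŷ = -2.2 + 1.9·60 = 111.8; e = 114.3 − 111.8 = 2.5
SSE = 0.25 + 4 + 2.25 + 6.25 + 1 + 6.25 = 20
s = √(20/4) = √5 ≈ 2.236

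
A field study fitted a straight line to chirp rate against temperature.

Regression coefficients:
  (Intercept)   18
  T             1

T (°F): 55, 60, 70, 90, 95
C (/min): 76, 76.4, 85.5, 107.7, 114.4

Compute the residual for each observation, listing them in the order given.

3, -1.6, -2.5, -0.3, 1.4

T=55: Ĉ = 18 + 55 = 73; e = 76 − 73 = 3
T=60: Ĉ = 18 + 60 = 78; e = 76.4 − 78 = -1.6
T=70: Ĉ = 18 + 70 = 88; e = 85.5 − 88 = -2.5
T=90: Ĉ = 18 + 90 = 108; e = 107.7 − 108 = -0.3
T=95: Ĉ = 18 + 95 = 113; e = 114.4 − 113 = 1.4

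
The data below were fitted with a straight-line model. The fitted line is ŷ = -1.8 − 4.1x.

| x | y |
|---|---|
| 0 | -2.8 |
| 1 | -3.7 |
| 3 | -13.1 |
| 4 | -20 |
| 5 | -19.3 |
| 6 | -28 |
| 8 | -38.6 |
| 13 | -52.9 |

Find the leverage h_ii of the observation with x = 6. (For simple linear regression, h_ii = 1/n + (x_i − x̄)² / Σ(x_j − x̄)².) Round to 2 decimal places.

h = 0.13

x̄ = (0 + 1 + 3 + 4 + 5 + 6 + 8 + 13)/8 = 5
Σ(x − x̄)² = 25 + 16 + 4 + 1 + 0 + 1 + 9 + 64 = 120
h = 1/8 + (1)²/120 = 0.125 + 0.00833333 = 0.13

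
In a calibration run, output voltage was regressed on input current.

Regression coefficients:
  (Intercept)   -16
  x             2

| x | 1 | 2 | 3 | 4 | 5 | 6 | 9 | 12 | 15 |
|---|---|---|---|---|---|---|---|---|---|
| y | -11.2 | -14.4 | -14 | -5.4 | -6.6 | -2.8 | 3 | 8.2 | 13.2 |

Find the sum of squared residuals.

SSE = 39.84

x=1: ŷ = -16 + 2·1 = -14; r = -11.2 − (-14) = 2.8
x=2: ŷ = -16 + 2·2 = -12; r = -14.4 − (-12) = -2.4
x=3: ŷ = -16 + 2·3 = -10; r = -14 − (-10) = -4
x=4: ŷ = -16 + 2·4 = -8; r = -5.4 − (-8) = 2.6
x=5: ŷ = -16 + 2·5 = -6; r = -6.6 − (-6) = -0.6
x=6: ŷ = -16 + 2·6 = -4; r = -2.8 − (-4) = 1.2
x=9: ŷ = -16 + 2·9 = 2; r = 3 − 2 = 1
x=12: ŷ = -16 + 2·12 = 8; r = 8.2 − 8 = 0.2
x=15: ŷ = -16 + 2·15 = 14; r = 13.2 − 14 = -0.8
SSE = 7.84 + 5.76 + 16 + 6.76 + 0.36 + 1.44 + 1 + 0.04 + 0.64 = 39.84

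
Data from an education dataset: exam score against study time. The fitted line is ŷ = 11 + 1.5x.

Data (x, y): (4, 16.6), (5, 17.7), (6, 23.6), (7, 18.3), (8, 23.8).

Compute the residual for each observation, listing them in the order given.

x=4: ŷ = 11 + 1.5·4 = 17; r = 16.6 − 17 = -0.4
x=5: ŷ = 11 + 1.5·5 = 18.5; r = 17.7 − 18.5 = -0.8
x=6: ŷ = 11 + 1.5·6 = 20; r = 23.6 − 20 = 3.6
x=7: ŷ = 11 + 1.5·7 = 21.5; r = 18.3 − 21.5 = -3.2
x=8: ŷ = 11 + 1.5·8 = 23; r = 23.8 − 23 = 0.8

-0.4, -0.8, 3.6, -3.2, 0.8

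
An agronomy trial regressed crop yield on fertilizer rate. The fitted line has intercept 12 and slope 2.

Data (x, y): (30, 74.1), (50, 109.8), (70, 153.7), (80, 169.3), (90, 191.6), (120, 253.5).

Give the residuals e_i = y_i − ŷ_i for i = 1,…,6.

2.1, -2.2, 1.7, -2.7, -0.4, 1.5

x=30: ŷ = 12 + 2·30 = 72; e = 74.1 − 72 = 2.1
x=50: ŷ = 12 + 2·50 = 112; e = 109.8 − 112 = -2.2
x=70: ŷ = 12 + 2·70 = 152; e = 153.7 − 152 = 1.7
x=80: ŷ = 12 + 2·80 = 172; e = 169.3 − 172 = -2.7
x=90: ŷ = 12 + 2·90 = 192; e = 191.6 − 192 = -0.4
x=120: ŷ = 12 + 2·120 = 252; e = 253.5 − 252 = 1.5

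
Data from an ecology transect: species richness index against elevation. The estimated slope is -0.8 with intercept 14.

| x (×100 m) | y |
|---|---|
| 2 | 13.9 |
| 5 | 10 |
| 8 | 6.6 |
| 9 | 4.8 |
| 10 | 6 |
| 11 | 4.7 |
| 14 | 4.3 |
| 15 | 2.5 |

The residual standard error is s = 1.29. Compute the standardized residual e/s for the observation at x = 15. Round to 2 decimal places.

ŷ = 14 − 0.8·15 = 2
e = 2.5 − 2 = 0.5
e/s = 0.5 / 1.29 = 0.39

0.39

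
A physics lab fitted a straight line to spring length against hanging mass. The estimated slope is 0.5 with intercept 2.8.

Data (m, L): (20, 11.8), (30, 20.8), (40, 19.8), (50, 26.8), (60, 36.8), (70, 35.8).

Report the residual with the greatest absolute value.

m=20: L̂ = 2.8 + 0.5·20 = 12.8; r = 11.8 − 12.8 = -1
m=30: L̂ = 2.8 + 0.5·30 = 17.8; r = 20.8 − 17.8 = 3
m=40: L̂ = 2.8 + 0.5·40 = 22.8; r = 19.8 − 22.8 = -3
m=50: L̂ = 2.8 + 0.5·50 = 27.8; r = 26.8 − 27.8 = -1
m=60: L̂ = 2.8 + 0.5·60 = 32.8; r = 36.8 − 32.8 = 4
m=70: L̂ = 2.8 + 0.5·70 = 37.8; r = 35.8 − 37.8 = -2
Largest |r| is 4 at m = 60, residual 4.

r = 4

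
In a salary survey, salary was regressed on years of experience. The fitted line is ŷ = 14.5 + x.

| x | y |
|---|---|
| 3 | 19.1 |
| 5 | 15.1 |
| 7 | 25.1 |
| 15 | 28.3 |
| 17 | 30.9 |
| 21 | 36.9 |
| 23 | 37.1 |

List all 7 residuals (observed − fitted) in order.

x=3: ŷ = 14.5 + 3 = 17.5; e = 19.1 − 17.5 = 1.6
x=5: ŷ = 14.5 + 5 = 19.5; e = 15.1 − 19.5 = -4.4
x=7: ŷ = 14.5 + 7 = 21.5; e = 25.1 − 21.5 = 3.6
x=15: ŷ = 14.5 + 15 = 29.5; e = 28.3 − 29.5 = -1.2
x=17: ŷ = 14.5 + 17 = 31.5; e = 30.9 − 31.5 = -0.6
x=21: ŷ = 14.5 + 21 = 35.5; e = 36.9 − 35.5 = 1.4
x=23: ŷ = 14.5 + 23 = 37.5; e = 37.1 − 37.5 = -0.4

1.6, -4.4, 3.6, -1.2, -0.6, 1.4, -0.4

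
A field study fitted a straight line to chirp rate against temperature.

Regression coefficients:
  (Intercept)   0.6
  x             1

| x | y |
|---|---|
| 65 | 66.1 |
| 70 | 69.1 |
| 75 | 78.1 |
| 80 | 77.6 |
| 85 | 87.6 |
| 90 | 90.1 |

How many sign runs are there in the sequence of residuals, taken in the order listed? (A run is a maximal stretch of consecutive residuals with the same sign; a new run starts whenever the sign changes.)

x=65: ŷ = 0.6 + 65 = 65.6; e = 66.1 − 65.6 = 0.5
x=70: ŷ = 0.6 + 70 = 70.6; e = 69.1 − 70.6 = -1.5
x=75: ŷ = 0.6 + 75 = 75.6; e = 78.1 − 75.6 = 2.5
x=80: ŷ = 0.6 + 80 = 80.6; e = 77.6 − 80.6 = -3
x=85: ŷ = 0.6 + 85 = 85.6; e = 87.6 − 85.6 = 2
x=90: ŷ = 0.6 + 90 = 90.6; e = 90.1 − 90.6 = -0.5
Signs: + − + − + −
Runs: +×1, −×1, +×1, −×1, +×1, −×1 → 6

6 runs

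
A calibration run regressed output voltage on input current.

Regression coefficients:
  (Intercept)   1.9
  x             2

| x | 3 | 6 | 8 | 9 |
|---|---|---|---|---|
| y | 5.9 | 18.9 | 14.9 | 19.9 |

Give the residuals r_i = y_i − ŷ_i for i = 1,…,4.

-2, 5, -3, 0

x=3: ŷ = 1.9 + 2·3 = 7.9; r = 5.9 − 7.9 = -2
x=6: ŷ = 1.9 + 2·6 = 13.9; r = 18.9 − 13.9 = 5
x=8: ŷ = 1.9 + 2·8 = 17.9; r = 14.9 − 17.9 = -3
x=9: ŷ = 1.9 + 2·9 = 19.9; r = 19.9 − 19.9 = 0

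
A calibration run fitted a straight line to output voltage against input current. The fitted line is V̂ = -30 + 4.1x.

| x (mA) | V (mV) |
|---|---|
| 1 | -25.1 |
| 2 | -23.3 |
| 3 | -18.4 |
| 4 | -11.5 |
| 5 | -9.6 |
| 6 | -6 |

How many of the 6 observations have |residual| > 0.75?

3

x=1: V̂ = -30 + 4.1·1 = -25.9; e = -25.1 − (-25.9) = 0.8
x=2: V̂ = -30 + 4.1·2 = -21.8; e = -23.3 − (-21.8) = -1.5
x=3: V̂ = -30 + 4.1·3 = -17.7; e = -18.4 − (-17.7) = -0.7
x=4: V̂ = -30 + 4.1·4 = -13.6; e = -11.5 − (-13.6) = 2.1
x=5: V̂ = -30 + 4.1·5 = -9.5; e = -9.6 − (-9.5) = -0.1
x=6: V̂ = -30 + 4.1·6 = -5.4; e = -6 − (-5.4) = -0.6
|e| > 0.75: x=1 (|e|=0.8), x=2 (|e|=1.5), x=4 (|e|=2.1) → 3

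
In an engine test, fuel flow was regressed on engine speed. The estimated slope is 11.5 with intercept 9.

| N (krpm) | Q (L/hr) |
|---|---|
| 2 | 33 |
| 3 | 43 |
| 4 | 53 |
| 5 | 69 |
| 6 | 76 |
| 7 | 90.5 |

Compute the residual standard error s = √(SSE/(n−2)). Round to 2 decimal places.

N=2: Q̂ = 9 + 11.5·2 = 32; e = 33 − 32 = 1
N=3: Q̂ = 9 + 11.5·3 = 43.5; e = 43 − 43.5 = -0.5
N=4: Q̂ = 9 + 11.5·4 = 55; e = 53 − 55 = -2
N=5: Q̂ = 9 + 11.5·5 = 66.5; e = 69 − 66.5 = 2.5
N=6: Q̂ = 9 + 11.5·6 = 78; e = 76 − 78 = -2
N=7: Q̂ = 9 + 11.5·7 = 89.5; e = 90.5 − 89.5 = 1
SSE = 1 + 0.25 + 4 + 6.25 + 4 + 1 = 16.5
s = √(16.5/4) = √4.125 ≈ 2.03

s = 2.03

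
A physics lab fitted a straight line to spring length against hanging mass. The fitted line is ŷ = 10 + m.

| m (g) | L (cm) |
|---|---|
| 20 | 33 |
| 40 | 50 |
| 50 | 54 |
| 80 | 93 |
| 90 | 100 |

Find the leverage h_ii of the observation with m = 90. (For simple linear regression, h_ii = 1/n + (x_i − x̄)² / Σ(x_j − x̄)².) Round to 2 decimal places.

h = 0.55

m̄ = (20 + 40 + 50 + 80 + 90)/5 = 56
Σ(m − m̄)² = 1296 + 256 + 36 + 576 + 1156 = 3320
h = 1/5 + (34)²/3320 = 0.2 + 0.348193 = 0.55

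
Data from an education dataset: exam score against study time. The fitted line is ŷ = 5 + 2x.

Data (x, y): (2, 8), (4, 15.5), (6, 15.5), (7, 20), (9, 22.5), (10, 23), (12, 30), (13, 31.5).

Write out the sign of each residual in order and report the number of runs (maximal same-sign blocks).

x=2: ŷ = 5 + 2·2 = 9; r = 8 − 9 = -1
x=4: ŷ = 5 + 2·4 = 13; r = 15.5 − 13 = 2.5
x=6: ŷ = 5 + 2·6 = 17; r = 15.5 − 17 = -1.5
x=7: ŷ = 5 + 2·7 = 19; r = 20 − 19 = 1
x=9: ŷ = 5 + 2·9 = 23; r = 22.5 − 23 = -0.5
x=10: ŷ = 5 + 2·10 = 25; r = 23 − 25 = -2
x=12: ŷ = 5 + 2·12 = 29; r = 30 − 29 = 1
x=13: ŷ = 5 + 2·13 = 31; r = 31.5 − 31 = 0.5
Signs: − + − + − − + +
Runs: −×1, +×1, −×1, +×1, −×2, +×2 → 6

6 runs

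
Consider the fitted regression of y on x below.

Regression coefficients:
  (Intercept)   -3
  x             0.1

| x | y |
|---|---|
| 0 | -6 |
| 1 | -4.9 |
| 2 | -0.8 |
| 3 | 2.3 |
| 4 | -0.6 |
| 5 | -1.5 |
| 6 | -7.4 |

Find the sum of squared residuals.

SSE = 72

x=0: ŷ = -3 + 0.1·0 = -3; r = -6 − (-3) = -3
x=1: ŷ = -3 + 0.1·1 = -2.9; r = -4.9 − (-2.9) = -2
x=2: ŷ = -3 + 0.1·2 = -2.8; r = -0.8 − (-2.8) = 2
x=3: ŷ = -3 + 0.1·3 = -2.7; r = 2.3 − (-2.7) = 5
x=4: ŷ = -3 + 0.1·4 = -2.6; r = -0.6 − (-2.6) = 2
x=5: ŷ = -3 + 0.1·5 = -2.5; r = -1.5 − (-2.5) = 1
x=6: ŷ = -3 + 0.1·6 = -2.4; r = -7.4 − (-2.4) = -5
SSE = 9 + 4 + 4 + 25 + 4 + 1 + 25 = 72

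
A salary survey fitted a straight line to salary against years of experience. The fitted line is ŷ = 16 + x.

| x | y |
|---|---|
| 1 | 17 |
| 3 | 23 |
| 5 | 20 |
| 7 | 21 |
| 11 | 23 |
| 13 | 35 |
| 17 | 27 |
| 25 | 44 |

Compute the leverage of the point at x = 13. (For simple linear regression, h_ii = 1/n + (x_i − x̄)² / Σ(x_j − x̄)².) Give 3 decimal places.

x̄ = (1 + 3 + 5 + 7 + 11 + 13 + 17 + 25)/8 = 10.25
Σ(x − x̄)² = 85.5625 + 52.5625 + 27.5625 + 10.5625 + 0.5625 + 7.5625 + 45.5625 + 217.562 = 447.5
h = 1/8 + (2.75)²/447.5 = 0.125 + 0.0168994 = 0.142

h = 0.142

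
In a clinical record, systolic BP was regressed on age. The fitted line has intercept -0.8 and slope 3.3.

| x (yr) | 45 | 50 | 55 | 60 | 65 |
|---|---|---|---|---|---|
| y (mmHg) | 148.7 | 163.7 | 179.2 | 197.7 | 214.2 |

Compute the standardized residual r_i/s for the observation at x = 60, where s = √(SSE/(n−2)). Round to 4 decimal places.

0.4330

x=45: ŷ = -0.8 + 3.3·45 = 147.7; r = 148.7 − 147.7 = 1
x=50: ŷ = -0.8 + 3.3·50 = 164.2; r = 163.7 − 164.2 = -0.5
x=55: ŷ = -0.8 + 3.3·55 = 180.7; r = 179.2 − 180.7 = -1.5
x=60: ŷ = -0.8 + 3.3·60 = 197.2; r = 197.7 − 197.2 = 0.5
x=65: ŷ = -0.8 + 3.3·65 = 213.7; r = 214.2 − 213.7 = 0.5
SSE = 1 + 0.25 + 2.25 + 0.25 + 0.25 = 4
s = √(4/3) = 1.1547
r/s = 0.5 / 1.1547 = 0.4330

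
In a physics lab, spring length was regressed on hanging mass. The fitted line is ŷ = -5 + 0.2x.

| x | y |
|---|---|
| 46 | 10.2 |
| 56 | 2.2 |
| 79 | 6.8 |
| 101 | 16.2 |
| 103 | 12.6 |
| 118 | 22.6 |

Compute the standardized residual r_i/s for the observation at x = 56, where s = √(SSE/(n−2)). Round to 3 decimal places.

-0.825

x=46: ŷ = -5 + 0.2·46 = 4.2; r = 10.2 − 4.2 = 6
x=56: ŷ = -5 + 0.2·56 = 6.2; r = 2.2 − 6.2 = -4
x=79: ŷ = -5 + 0.2·79 = 10.8; r = 6.8 − 10.8 = -4
x=101: ŷ = -5 + 0.2·101 = 15.2; r = 16.2 − 15.2 = 1
x=103: ŷ = -5 + 0.2·103 = 15.6; r = 12.6 − 15.6 = -3
x=118: ŷ = -5 + 0.2·118 = 18.6; r = 22.6 − 18.6 = 4
SSE = 36 + 16 + 16 + 1 + 9 + 16 = 94
s = √(94/4) = 4.84768
r/s = -4 / 4.84768 = -0.825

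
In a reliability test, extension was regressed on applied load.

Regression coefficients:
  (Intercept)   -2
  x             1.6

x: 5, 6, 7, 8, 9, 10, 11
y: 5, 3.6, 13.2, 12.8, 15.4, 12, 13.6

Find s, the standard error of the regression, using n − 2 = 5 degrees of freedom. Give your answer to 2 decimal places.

x=5: ŷ = -2 + 1.6·5 = 6; r = 5 − 6 = -1
x=6: ŷ = -2 + 1.6·6 = 7.6; r = 3.6 − 7.6 = -4
x=7: ŷ = -2 + 1.6·7 = 9.2; r = 13.2 − 9.2 = 4
x=8: ŷ = -2 + 1.6·8 = 10.8; r = 12.8 − 10.8 = 2
x=9: ŷ = -2 + 1.6·9 = 12.4; r = 15.4 − 12.4 = 3
x=10: ŷ = -2 + 1.6·10 = 14; r = 12 − 14 = -2
x=11: ŷ = -2 + 1.6·11 = 15.6; r = 13.6 − 15.6 = -2
SSE = 1 + 16 + 16 + 4 + 9 + 4 + 4 = 54
s = √(54/5) = √10.8 ≈ 3.29

s = 3.29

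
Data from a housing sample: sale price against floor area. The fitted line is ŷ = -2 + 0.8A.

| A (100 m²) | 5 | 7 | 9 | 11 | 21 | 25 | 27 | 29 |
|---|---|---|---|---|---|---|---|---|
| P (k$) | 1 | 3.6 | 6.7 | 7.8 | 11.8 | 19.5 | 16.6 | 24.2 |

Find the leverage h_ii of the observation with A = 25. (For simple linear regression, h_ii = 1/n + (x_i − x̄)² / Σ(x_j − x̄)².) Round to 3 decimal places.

h = 0.227

Ā = (5 + 7 + 9 + 11 + 21 + 25 + 27 + 29)/8 = 16.75
Σ(A − Ā)² = 138.062 + 95.0625 + 60.0625 + 33.0625 + 18.0625 + 68.0625 + 105.062 + 150.062 = 667.5
h = 1/8 + (8.25)²/667.5 = 0.125 + 0.101966 = 0.227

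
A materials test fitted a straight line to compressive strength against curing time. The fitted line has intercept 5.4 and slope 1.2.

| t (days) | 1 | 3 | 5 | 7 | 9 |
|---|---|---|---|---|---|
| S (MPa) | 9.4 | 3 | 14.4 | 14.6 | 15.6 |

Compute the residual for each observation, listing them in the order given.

2.8, -6, 3, 0.8, -0.6

t=1: ŷ = 5.4 + 1.2·1 = 6.6; e = 9.4 − 6.6 = 2.8
t=3: ŷ = 5.4 + 1.2·3 = 9; e = 3 − 9 = -6
t=5: ŷ = 5.4 + 1.2·5 = 11.4; e = 14.4 − 11.4 = 3
t=7: ŷ = 5.4 + 1.2·7 = 13.8; e = 14.6 − 13.8 = 0.8
t=9: ŷ = 5.4 + 1.2·9 = 16.2; e = 15.6 − 16.2 = -0.6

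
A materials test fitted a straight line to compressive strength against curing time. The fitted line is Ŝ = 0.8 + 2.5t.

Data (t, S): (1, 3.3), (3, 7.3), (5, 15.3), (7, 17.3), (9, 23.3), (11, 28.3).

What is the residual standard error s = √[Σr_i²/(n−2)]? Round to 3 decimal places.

t=1: Ŝ = 0.8 + 2.5·1 = 3.3; r = 3.3 − 3.3 = 0
t=3: Ŝ = 0.8 + 2.5·3 = 8.3; r = 7.3 − 8.3 = -1
t=5: Ŝ = 0.8 + 2.5·5 = 13.3; r = 15.3 − 13.3 = 2
t=7: Ŝ = 0.8 + 2.5·7 = 18.3; r = 17.3 − 18.3 = -1
t=9: Ŝ = 0.8 + 2.5·9 = 23.3; r = 23.3 − 23.3 = 0
t=11: Ŝ = 0.8 + 2.5·11 = 28.3; r = 28.3 − 28.3 = 0
SSE = 0 + 1 + 4 + 1 + 0 + 0 = 6
s = √(6/4) = √1.5 ≈ 1.225

s = 1.225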